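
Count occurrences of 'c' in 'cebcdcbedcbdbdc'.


Scanning 'cebcdcbedcbdbdc' for 'c':
  Position 0: 'c' -> MATCH (count: 1)
  Position 3: 'c' -> MATCH (count: 2)
  Position 5: 'c' -> MATCH (count: 3)
  Position 9: 'c' -> MATCH (count: 4)
  Position 14: 'c' -> MATCH (count: 5)
Total occurrences of 'c': 5

5


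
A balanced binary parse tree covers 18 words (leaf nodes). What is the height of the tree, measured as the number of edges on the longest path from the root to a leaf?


In a balanced binary tree with n leaves the deepest leaf is ceil(log2(n)) edges below the root.
log2(18) = 4.1699
ceil(4.1699) = 5
height (edges) = 5

5


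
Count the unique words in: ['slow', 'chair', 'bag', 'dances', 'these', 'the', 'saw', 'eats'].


Listing all tokens and tracking unique types:
  Token 1: 'slow' -> NEW (unique so far: 1)
  Token 2: 'chair' -> NEW (unique so far: 2)
  Token 3: 'bag' -> NEW (unique so far: 3)
  Token 4: 'dances' -> NEW (unique so far: 4)
  Token 5: 'these' -> NEW (unique so far: 5)
  Token 6: 'the' -> NEW (unique so far: 6)
  Token 7: 'saw' -> NEW (unique so far: 7)
  Token 8: 'eats' -> NEW (unique so far: 8)
Unique types: ('bag', 'chair', 'dances', 'eats', 'saw', 'slow', 'the', 'these')
Vocabulary size: 8

8


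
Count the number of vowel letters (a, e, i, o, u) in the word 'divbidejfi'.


Scanning each character of 'divbidejfi':
  Position 1: 'd' -> consonant (running count: 0)
  Position 2: 'i' -> vowel (running count: 1)
  Position 3: 'v' -> consonant (running count: 1)
  Position 4: 'b' -> consonant (running count: 1)
  Position 5: 'i' -> vowel (running count: 2)
  Position 6: 'd' -> consonant (running count: 2)
  Position 7: 'e' -> vowel (running count: 3)
  Position 8: 'j' -> consonant (running count: 3)
  Position 9: 'f' -> consonant (running count: 3)
  Position 10: 'i' -> vowel (running count: 4)
Total vowels: 4

4


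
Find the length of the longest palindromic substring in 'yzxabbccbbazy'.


Scanning 'yzxabbccbbazy' for palindromic substrings.
Substring at positions 3-10: 'abbccbba'.
Check: reverse('abbccbba') = 'abbccbba' -> palindrome confirmed.
Neighbouring characters ('x' / 'z') break symmetry, so it cannot extend further.
No longer palindromic substring exists; longest length = 8

8


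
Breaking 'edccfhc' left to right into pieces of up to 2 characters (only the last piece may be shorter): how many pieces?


'edccfhc' has 7 characters.
Chunking with max size 2:
  Chunk 1: 'ed' (positions 0-1)
  Chunk 2: 'cc' (positions 2-3)
  Chunk 3: 'fh' (positions 4-5)
  Chunk 4: 'c' (positions 6-6)
Total chunks: ceil(7 / 2) = 4

4


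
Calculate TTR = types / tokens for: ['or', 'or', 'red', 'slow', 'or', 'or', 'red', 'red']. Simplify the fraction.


Tokens: 8
Unique types: ('or', 'red', 'slow') = 3
TTR = 3/8
Already in lowest terms.

3/8


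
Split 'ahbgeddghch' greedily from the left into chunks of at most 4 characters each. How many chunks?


'ahbgeddghch' has 11 characters.
Chunking with max size 4:
  Chunk 1: 'ahbg' (positions 0-3)
  Chunk 2: 'eddg' (positions 4-7)
  Chunk 3: 'hch' (positions 8-10)
Total chunks: ceil(11 / 4) = 3

3


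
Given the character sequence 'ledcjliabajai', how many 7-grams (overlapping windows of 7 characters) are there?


String 'ledcjliabajai' has length L = 13.
Number of overlapping n-grams = L - n + 1
Substituting: 13 - 7 + 1 = 7

7


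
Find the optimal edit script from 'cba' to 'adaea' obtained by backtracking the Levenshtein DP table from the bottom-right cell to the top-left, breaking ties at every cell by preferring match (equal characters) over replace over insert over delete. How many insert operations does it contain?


Edit distance = 4. Backtracking from cell (3, 5) with preference match > replace > insert > delete,
then listing the resulting alignment 'cba' -> 'adaea' left to right:
  Step 1: insert 'a' [insertion #1]
  Step 2: insert 'd' [insertion #2]
  Step 3: replace c->a
  Step 4: replace b->e
  Step 5: keep 'a'
Total insertions: 2

2


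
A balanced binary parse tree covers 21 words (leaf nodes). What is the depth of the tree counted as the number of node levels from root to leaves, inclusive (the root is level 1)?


In a balanced binary tree with n leaves the deepest leaf is ceil(log2(n)) edges below the root,
so counting node levels inclusive of root and leaves gives ceil(log2(n)) + 1 levels.
log2(21) = 4.3923
ceil(4.3923) = 5
levels = 5 + 1 = 6

6


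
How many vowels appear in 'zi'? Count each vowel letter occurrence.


Scanning each character of 'zi':
  Position 1: 'z' -> consonant (running count: 0)
  Position 2: 'i' -> vowel (running count: 1)
Total vowels: 1

1


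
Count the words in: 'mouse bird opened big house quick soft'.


Counting words by splitting on spaces:
  Word 1: 'mouse'
  Word 2: 'bird'
  Word 3: 'opened'
  Word 4: 'big'
  Word 5: 'house'
  Word 6: 'quick'
  Word 7: 'soft'
Total words: 7

7


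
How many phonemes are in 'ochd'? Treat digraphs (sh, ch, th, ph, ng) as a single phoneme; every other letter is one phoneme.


Parsing 'ochd' greedily, digraphs first:
  'o' -> vowel phoneme (phonemes so far: 1)
  'ch' -> digraph (1 consonant phoneme) (phonemes so far: 2)
  'd' -> consonant phoneme (phonemes so far: 3)
Total phonemes: 3

3


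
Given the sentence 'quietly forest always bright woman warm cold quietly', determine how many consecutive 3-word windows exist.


Word trigrams from [8] words:
  Trigram 1: (quietly forest always)
  Trigram 2: (forest always bright)
  Trigram 3: (always bright woman)
  Trigram 4: (bright woman warm)
  Trigram 5: (woman warm cold)
  Trigram 6: (warm cold quietly)
Total word trigrams: 8 - 2 = 6

6


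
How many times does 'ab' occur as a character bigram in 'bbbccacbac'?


Scanning 'bbbccacbac' for bigram 'ab':
  Position 0: 'bb' -> no
  Position 1: 'bb' -> no
  Position 2: 'bc' -> no
  Position 3: 'cc' -> no
  Position 4: 'ca' -> no
  Position 5: 'ac' -> no
  Position 6: 'cb' -> no
  Position 7: 'ba' -> no
  Position 8: 'ac' -> no
Total matches: 0

0


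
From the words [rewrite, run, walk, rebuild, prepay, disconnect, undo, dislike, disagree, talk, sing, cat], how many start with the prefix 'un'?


Checking each word for prefix 'un':
  'rewrite' -> no (count: 0)
  'run' -> no (count: 0)
  'walk' -> no (count: 0)
  'rebuild' -> no (count: 0)
  'prepay' -> no (count: 0)
  'disconnect' -> no (count: 0)
  'undo' -> YES, starts with 'un' (count: 1)
  'dislike' -> no (count: 1)
  'disagree' -> no (count: 1)
  'talk' -> no (count: 1)
  'sing' -> no (count: 1)
  'cat' -> no (count: 1)
Total with prefix 'un': 1

1


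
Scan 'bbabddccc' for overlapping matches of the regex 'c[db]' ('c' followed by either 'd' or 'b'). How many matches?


Pattern: c[db] means 'c' followed by either 'd' or 'b'.
Scanning 'bbabddccc' position-by-position:
  Pos 0: window 'bb' -> no
  Pos 1: window 'ba' -> no
  Pos 2: window 'ab' -> no
  Pos 3: window 'bd' -> no
  Pos 4: window 'dd' -> no
  Pos 5: window 'dc' -> no
  Pos 6: window 'cc' -> no
  Pos 7: window 'cc' -> no
  Pos 8: window 'c' -> no
Total matches: 0

0


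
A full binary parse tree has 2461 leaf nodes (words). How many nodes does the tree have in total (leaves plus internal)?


Leaf nodes (terminals): 2461
Internal nodes = n - 1 = 2461 - 1 = 2460
Total = leaves + internal = 2461 + 2460 = 4921

4921


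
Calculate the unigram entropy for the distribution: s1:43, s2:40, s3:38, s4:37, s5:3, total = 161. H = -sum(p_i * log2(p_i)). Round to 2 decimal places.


Computing entropy H = -sum(p_i * log2(p_i)):
  s1: p = 43/161 = 0.2671, -p*log2(p) = 0.5087
  s2: p = 40/161 = 0.2484, -p*log2(p) = 0.4991
  s3: p = 38/161 = 0.2360, -p*log2(p) = 0.4916
  s4: p = 37/161 = 0.2298, -p*log2(p) = 0.4875
  s5: p = 3/161 = 0.0186, -p*log2(p) = 0.1071
H = sum of terms = 2.0940
Rounded to 2 decimals: 2.09

2.09


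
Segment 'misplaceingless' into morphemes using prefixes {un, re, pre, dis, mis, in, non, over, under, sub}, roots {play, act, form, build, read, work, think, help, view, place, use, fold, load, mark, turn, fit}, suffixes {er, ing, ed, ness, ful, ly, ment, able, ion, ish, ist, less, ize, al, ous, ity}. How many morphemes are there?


Segmenting 'misplaceingless' against the inventory:
  'mis' -> prefix (morpheme 1)
  'place' -> root (morpheme 2)
  'ing' -> suffix (morpheme 3)
  'less' -> suffix (morpheme 4)
Total morphemes: 4

4


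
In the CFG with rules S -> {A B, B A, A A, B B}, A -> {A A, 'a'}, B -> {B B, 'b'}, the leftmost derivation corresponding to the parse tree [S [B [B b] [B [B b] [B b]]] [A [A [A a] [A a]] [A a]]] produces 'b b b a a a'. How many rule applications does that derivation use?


Every bracketed nonterminal node [X ...] in the tree is produced by exactly one rule application.
Reading the tree off as a leftmost derivation:
  Step 1: S  =>  B A   (applied S -> B A)
  Step 2: B A  =>  B B A   (applied B -> B B)
  Step 3: B B A  =>  b B A   (applied B -> b)
  Step 4: b B A  =>  b B B A   (applied B -> B B)
  Step 5: b B B A  =>  b b B A   (applied B -> b)
  Step 6: b b B A  =>  b b b A   (applied B -> b)
  Step 7: b b b A  =>  b b b A A   (applied A -> A A)
  Step 8: b b b A A  =>  b b b A A A   (applied A -> A A)
  Step 9: b b b A A A  =>  b b b a A A   (applied A -> a)
  Step 10: b b b a A A  =>  b b b a a A   (applied A -> a)
  Step 11: b b b a a A  =>  b b b a a a   (applied A -> a)
Final yield: b b b a a a
Total rewrite steps: 11

11


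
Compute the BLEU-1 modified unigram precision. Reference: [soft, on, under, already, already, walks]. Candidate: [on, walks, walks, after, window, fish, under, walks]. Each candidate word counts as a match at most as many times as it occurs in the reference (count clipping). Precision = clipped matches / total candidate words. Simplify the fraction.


Reference word counts: {'already': 2, 'on': 1, 'soft': 1, 'under': 1, 'walks': 1}
Checking each candidate word (with clipping):
  'on' -> in reference (ref count 1, used 1/1) -> match (matches: 1)
  'walks' -> in reference (ref count 1, used 1/1) -> match (matches: 2)
  'walks' -> ref count 1 already used up (1/1) -> clipped, no match (matches: 2)
  'after' -> not in reference -> no match (matches: 2)
  'window' -> not in reference -> no match (matches: 2)
  'fish' -> not in reference -> no match (matches: 2)
  'under' -> in reference (ref count 1, used 1/1) -> match (matches: 3)
  'walks' -> ref count 1 already used up (1/1) -> clipped, no match (matches: 3)
Clipped matches: 3, Candidate length: 8
Precision = 3/8

3/8


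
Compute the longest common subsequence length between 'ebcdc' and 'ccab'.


DP table for LCS of 'ebcdc' and 'ccab':
       c  c  a  b
    0  0  0  0  0
  e 0  0  0  0  0
  b 0  0  0  0  1
  c 0  1  1  1  1
  d 0  1  1  1  1
  c 0  1  2  2  2
LCS: 'cc'
LCS length = 2

2


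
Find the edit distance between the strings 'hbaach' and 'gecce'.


Building DP table for s1='hbaach' (len 6) and s2='gecce' (len 5):
       g  e  c  c  e
    0  1  2  3  4  5
  h 1  1  2  3  4  5
  b 2  2  2  3  4  5
  a 3  3  3  3  4  5
  a 4  4  4  4  4  5
  c 5  5  5  4  4  5
  h 6  6  6  5  5  5
Edit distance = dp[6][5] = 5

5


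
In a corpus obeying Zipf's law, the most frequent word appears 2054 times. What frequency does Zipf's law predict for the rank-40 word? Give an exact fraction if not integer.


Zipf's law: freq(rank) = f1 / rank
f1 = 2054, rank = 40
freq = 2054 / 40
GCD(2054, 40) = 2
Simplified: 1027/20

1027/20


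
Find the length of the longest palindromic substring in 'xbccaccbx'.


Scanning 'xbccaccbx' for palindromic substrings.
Substring at positions 0-8: 'xbccaccbx'.
Check: reverse('xbccaccbx') = 'xbccaccbx' -> palindrome confirmed.
No longer palindromic substring exists; longest length = 9

9


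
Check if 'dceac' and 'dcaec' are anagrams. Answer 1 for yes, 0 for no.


Sort characters of 'dceac': 'accde'
Sort characters of 'dcaec': 'accde'
Sorted forms match -> they ARE anagrams
Result: 1

1


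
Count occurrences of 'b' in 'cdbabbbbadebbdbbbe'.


Scanning 'cdbabbbbadebbdbbbe' for 'b':
  Position 2: 'b' -> MATCH (count: 1)
  Position 4: 'b' -> MATCH (count: 2)
  Position 5: 'b' -> MATCH (count: 3)
  Position 6: 'b' -> MATCH (count: 4)
  Position 7: 'b' -> MATCH (count: 5)
  Position 11: 'b' -> MATCH (count: 6)
  Position 12: 'b' -> MATCH (count: 7)
  Position 14: 'b' -> MATCH (count: 8)
  Position 15: 'b' -> MATCH (count: 9)
  Position 16: 'b' -> MATCH (count: 10)
Total occurrences of 'b': 10

10


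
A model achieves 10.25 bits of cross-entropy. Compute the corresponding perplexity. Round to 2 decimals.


Perplexity formula: PP = 2^H
H = 10.25
PP = 2^10.25
Decompose: 2^10.25 = 2^10 * 2^0.25
2^10 = 1024, 2^0.25 ~ 1.1892071
PP ~ 1024 * 1.1892071 = 1217.7480704
Rounded to 2 decimals: 1217.75

1217.75


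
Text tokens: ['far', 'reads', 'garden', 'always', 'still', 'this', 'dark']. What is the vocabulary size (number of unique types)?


Listing all tokens and tracking unique types:
  Token 1: 'far' -> NEW (unique so far: 1)
  Token 2: 'reads' -> NEW (unique so far: 2)
  Token 3: 'garden' -> NEW (unique so far: 3)
  Token 4: 'always' -> NEW (unique so far: 4)
  Token 5: 'still' -> NEW (unique so far: 5)
  Token 6: 'this' -> NEW (unique so far: 6)
  Token 7: 'dark' -> NEW (unique so far: 7)
Unique types: ('always', 'dark', 'far', 'garden', 'reads', 'still', 'this')
Vocabulary size: 7

7


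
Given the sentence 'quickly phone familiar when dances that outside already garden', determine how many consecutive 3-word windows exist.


Word trigrams from [9] words:
  Trigram 1: (quickly phone familiar)
  Trigram 2: (phone familiar when)
  Trigram 3: (familiar when dances)
  Trigram 4: (when dances that)
  Trigram 5: (dances that outside)
  Trigram 6: (that outside already)
  Trigram 7: (outside already garden)
Total word trigrams: 9 - 2 = 7

7


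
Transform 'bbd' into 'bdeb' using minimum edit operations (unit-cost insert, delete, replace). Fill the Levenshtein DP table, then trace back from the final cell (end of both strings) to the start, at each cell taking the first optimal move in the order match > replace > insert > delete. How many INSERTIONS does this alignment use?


Edit distance = 3. Backtracking from cell (3, 4) with preference match > replace > insert > delete,
then listing the resulting alignment 'bbd' -> 'bdeb' left to right:
  Step 1: keep 'b'
  Step 2: insert 'd' [insertion #1]
  Step 3: replace b->e
  Step 4: replace d->b
Total insertions: 1

1


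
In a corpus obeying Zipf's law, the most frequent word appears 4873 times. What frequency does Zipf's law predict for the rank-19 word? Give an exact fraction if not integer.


Zipf's law: freq(rank) = f1 / rank
f1 = 4873, rank = 19
freq = 4873 / 19
GCD(4873, 19) = 1
Simplified: 4873/19

4873/19


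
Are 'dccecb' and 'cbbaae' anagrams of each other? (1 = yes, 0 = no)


Sort characters of 'dccecb': 'bcccde'
Sort characters of 'cbbaae': 'aabbce'
Sorted forms differ -> they are NOT anagrams
Result: 0

0


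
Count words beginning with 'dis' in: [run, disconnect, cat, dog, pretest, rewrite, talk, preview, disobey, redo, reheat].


Checking each word for prefix 'dis':
  'run' -> no (count: 0)
  'disconnect' -> YES, starts with 'dis' (count: 1)
  'cat' -> no (count: 1)
  'dog' -> no (count: 1)
  'pretest' -> no (count: 1)
  'rewrite' -> no (count: 1)
  'talk' -> no (count: 1)
  'preview' -> no (count: 1)
  'disobey' -> YES, starts with 'dis' (count: 2)
  'redo' -> no (count: 2)
  'reheat' -> no (count: 2)
Total with prefix 'dis': 2

2


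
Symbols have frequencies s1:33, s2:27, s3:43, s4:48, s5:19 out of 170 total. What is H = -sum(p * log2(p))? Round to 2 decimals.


Computing entropy H = -sum(p_i * log2(p_i)):
  s1: p = 33/170 = 0.1941, -p*log2(p) = 0.4591
  s2: p = 27/170 = 0.1588, -p*log2(p) = 0.4216
  s3: p = 43/170 = 0.2529, -p*log2(p) = 0.5016
  s4: p = 48/170 = 0.2824, -p*log2(p) = 0.5151
  s5: p = 19/170 = 0.1118, -p*log2(p) = 0.3533
H = sum of terms = 2.2507
Rounded to 2 decimals: 2.25

2.25


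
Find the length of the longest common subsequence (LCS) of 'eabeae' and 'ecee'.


DP table for LCS of 'eabeae' and 'ecee':
       e  c  e  e
    0  0  0  0  0
  e 0  1  1  1  1
  a 0  1  1  1  1
  b 0  1  1  1  1
  e 0  1  1  2  2
  a 0  1  1  2  2
  e 0  1  1  2  3
LCS: 'eee'
LCS length = 3

3


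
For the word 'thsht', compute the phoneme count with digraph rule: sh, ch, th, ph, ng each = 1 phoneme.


Parsing 'thsht' greedily, digraphs first:
  'th' -> digraph (1 consonant phoneme) (phonemes so far: 1)
  'sh' -> digraph (1 consonant phoneme) (phonemes so far: 2)
  't' -> consonant phoneme (phonemes so far: 3)
Total phonemes: 3

3


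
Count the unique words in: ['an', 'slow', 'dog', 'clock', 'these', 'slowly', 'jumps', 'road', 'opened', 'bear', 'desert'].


Listing all tokens and tracking unique types:
  Token 1: 'an' -> NEW (unique so far: 1)
  Token 2: 'slow' -> NEW (unique so far: 2)
  Token 3: 'dog' -> NEW (unique so far: 3)
  Token 4: 'clock' -> NEW (unique so far: 4)
  Token 5: 'these' -> NEW (unique so far: 5)
  Token 6: 'slowly' -> NEW (unique so far: 6)
  Token 7: 'jumps' -> NEW (unique so far: 7)
  Token 8: 'road' -> NEW (unique so far: 8)
  Token 9: 'opened' -> NEW (unique so far: 9)
  Token 10: 'bear' -> NEW (unique so far: 10)
  Token 11: 'desert' -> NEW (unique so far: 11)
Unique types: ('an', 'bear', 'clock', 'desert', 'dog', 'jumps', 'opened', 'road', 'slow', 'slowly', 'these')
Vocabulary size: 11

11


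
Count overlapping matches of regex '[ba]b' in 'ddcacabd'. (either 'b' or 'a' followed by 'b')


Pattern: [ba]b means either 'b' or 'a' followed by 'b'.
Scanning 'ddcacabd' position-by-position:
  Pos 0: window 'dd' -> no
  Pos 1: window 'dc' -> no
  Pos 2: window 'ca' -> no
  Pos 3: window 'ac' -> no
  Pos 4: window 'ca' -> no
  Pos 5: window 'ab' -> MATCH
  Pos 6: window 'bd' -> no
  Pos 7: window 'd' -> no
Total matches: 1

1


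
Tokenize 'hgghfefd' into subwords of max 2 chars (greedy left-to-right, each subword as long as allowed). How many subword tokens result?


'hgghfefd' has 8 characters.
Chunking with max size 2:
  Chunk 1: 'hg' (positions 0-1)
  Chunk 2: 'gh' (positions 2-3)
  Chunk 3: 'fe' (positions 4-5)
  Chunk 4: 'fd' (positions 6-7)
Total chunks: ceil(8 / 2) = 4

4


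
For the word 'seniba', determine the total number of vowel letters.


Scanning each character of 'seniba':
  Position 1: 's' -> consonant (running count: 0)
  Position 2: 'e' -> vowel (running count: 1)
  Position 3: 'n' -> consonant (running count: 1)
  Position 4: 'i' -> vowel (running count: 2)
  Position 5: 'b' -> consonant (running count: 2)
  Position 6: 'a' -> vowel (running count: 3)
Total vowels: 3

3


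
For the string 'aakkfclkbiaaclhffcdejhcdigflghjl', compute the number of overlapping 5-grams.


String 'aakkfclkbiaaclhffcdejhcdigflghjl' has length L = 32.
Number of overlapping n-grams = L - n + 1
Substituting: 32 - 5 + 1 = 28

28


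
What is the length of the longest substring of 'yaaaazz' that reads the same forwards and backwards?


Scanning 'yaaaazz' for palindromic substrings.
Substring at positions 1-4: 'aaaa'.
Check: reverse('aaaa') = 'aaaa' -> palindrome confirmed.
Neighbouring characters ('y' / 'z') break symmetry, so it cannot extend further.
No longer palindromic substring exists; longest length = 4

4


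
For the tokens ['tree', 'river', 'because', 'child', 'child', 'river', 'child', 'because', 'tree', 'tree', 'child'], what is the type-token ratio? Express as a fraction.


Tokens: 11
Unique types: ('because', 'child', 'river', 'tree') = 4
TTR = 4/11
Already in lowest terms.

4/11


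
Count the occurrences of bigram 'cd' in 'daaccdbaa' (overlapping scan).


Scanning 'daaccdbaa' for bigram 'cd':
  Position 0: 'da' -> no
  Position 1: 'aa' -> no
  Position 2: 'ac' -> no
  Position 3: 'cc' -> no
  Position 4: 'cd' -> MATCH
  Position 5: 'db' -> no
  Position 6: 'ba' -> no
  Position 7: 'aa' -> no
Total matches: 1

1


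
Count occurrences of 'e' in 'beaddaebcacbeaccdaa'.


Scanning 'beaddaebcacbeaccdaa' for 'e':
  Position 1: 'e' -> MATCH (count: 1)
  Position 6: 'e' -> MATCH (count: 2)
  Position 12: 'e' -> MATCH (count: 3)
Total occurrences of 'e': 3

3


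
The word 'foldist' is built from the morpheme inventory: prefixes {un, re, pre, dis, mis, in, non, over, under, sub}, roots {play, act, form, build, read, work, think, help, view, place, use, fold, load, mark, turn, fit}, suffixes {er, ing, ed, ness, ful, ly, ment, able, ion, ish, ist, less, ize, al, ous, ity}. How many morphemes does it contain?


Segmenting 'foldist' against the inventory:
  'fold' -> root (morpheme 1)
  'ist' -> suffix (morpheme 2)
Total morphemes: 2

2


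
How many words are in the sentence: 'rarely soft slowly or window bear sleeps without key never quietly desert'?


Counting words by splitting on spaces:
  Word 1: 'rarely'
  Word 2: 'soft'
  Word 3: 'slowly'
  Word 4: 'or'
  Word 5: 'window'
  Word 6: 'bear'
  Word 7: 'sleeps'
  Word 8: 'without'
  Word 9: 'key'
  Word 10: 'never'
  Word 11: 'quietly'
  Word 12: 'desert'
Total words: 12

12


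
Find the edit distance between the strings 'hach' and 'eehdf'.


Building DP table for s1='hach' (len 4) and s2='eehdf' (len 5):
       e  e  h  d  f
    0  1  2  3  4  5
  h 1  1  2  2  3  4
  a 2  2  2  3  3  4
  c 3  3  3  3  4  4
  h 4  4  4  3  4  5
Edit distance = dp[4][5] = 5

5


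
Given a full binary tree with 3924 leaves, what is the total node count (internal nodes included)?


Leaf nodes (terminals): 3924
Internal nodes = n - 1 = 3924 - 1 = 3923
Total = leaves + internal = 3924 + 3923 = 7847

7847


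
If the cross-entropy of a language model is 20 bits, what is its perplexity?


Perplexity formula: PP = 2^H
H = 20
PP = 2^20
PP = 2^20 = 1048576

1048576


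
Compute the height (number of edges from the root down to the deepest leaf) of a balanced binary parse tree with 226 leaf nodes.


In a balanced binary tree with n leaves the deepest leaf is ceil(log2(n)) edges below the root.
log2(226) = 7.8202
ceil(7.8202) = 8
height (edges) = 8

8


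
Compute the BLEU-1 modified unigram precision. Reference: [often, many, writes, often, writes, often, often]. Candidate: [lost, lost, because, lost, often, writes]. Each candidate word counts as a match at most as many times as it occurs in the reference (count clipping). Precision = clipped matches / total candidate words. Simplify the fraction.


Reference word counts: {'many': 1, 'often': 4, 'writes': 2}
Checking each candidate word (with clipping):
  'lost' -> not in reference -> no match (matches: 0)
  'lost' -> not in reference -> no match (matches: 0)
  'because' -> not in reference -> no match (matches: 0)
  'lost' -> not in reference -> no match (matches: 0)
  'often' -> in reference (ref count 4, used 1/4) -> match (matches: 1)
  'writes' -> in reference (ref count 2, used 1/2) -> match (matches: 2)
Clipped matches: 2, Candidate length: 6
Precision = 2/6 = 1/3

1/3


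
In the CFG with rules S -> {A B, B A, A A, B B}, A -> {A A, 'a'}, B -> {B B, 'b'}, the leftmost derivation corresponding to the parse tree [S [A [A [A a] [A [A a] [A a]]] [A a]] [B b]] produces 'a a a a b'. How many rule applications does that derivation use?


Every bracketed nonterminal node [X ...] in the tree is produced by exactly one rule application.
Reading the tree off as a leftmost derivation:
  Step 1: S  =>  A B   (applied S -> A B)
  Step 2: A B  =>  A A B   (applied A -> A A)
  Step 3: A A B  =>  A A A B   (applied A -> A A)
  Step 4: A A A B  =>  a A A B   (applied A -> a)
  Step 5: a A A B  =>  a A A A B   (applied A -> A A)
  Step 6: a A A A B  =>  a a A A B   (applied A -> a)
  Step 7: a a A A B  =>  a a a A B   (applied A -> a)
  Step 8: a a a A B  =>  a a a a B   (applied A -> a)
  Step 9: a a a a B  =>  a a a a b   (applied B -> b)
Final yield: a a a a b
Total rewrite steps: 9

9


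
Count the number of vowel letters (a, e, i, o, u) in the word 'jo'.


Scanning each character of 'jo':
  Position 1: 'j' -> consonant (running count: 0)
  Position 2: 'o' -> vowel (running count: 1)
Total vowels: 1

1


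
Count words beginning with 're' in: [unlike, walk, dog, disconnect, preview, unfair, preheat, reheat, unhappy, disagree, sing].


Checking each word for prefix 're':
  'unlike' -> no (count: 0)
  'walk' -> no (count: 0)
  'dog' -> no (count: 0)
  'disconnect' -> no (count: 0)
  'preview' -> no (count: 0)
  'unfair' -> no (count: 0)
  'preheat' -> no (count: 0)
  'reheat' -> YES, starts with 're' (count: 1)
  'unhappy' -> no (count: 1)
  'disagree' -> no (count: 1)
  'sing' -> no (count: 1)
Total with prefix 're': 1

1


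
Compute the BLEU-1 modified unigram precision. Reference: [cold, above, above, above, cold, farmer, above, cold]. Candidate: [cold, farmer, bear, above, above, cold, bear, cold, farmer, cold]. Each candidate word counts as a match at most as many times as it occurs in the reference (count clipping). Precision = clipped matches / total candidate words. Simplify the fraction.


Reference word counts: {'above': 4, 'cold': 3, 'farmer': 1}
Checking each candidate word (with clipping):
  'cold' -> in reference (ref count 3, used 1/3) -> match (matches: 1)
  'farmer' -> in reference (ref count 1, used 1/1) -> match (matches: 2)
  'bear' -> not in reference -> no match (matches: 2)
  'above' -> in reference (ref count 4, used 1/4) -> match (matches: 3)
  'above' -> in reference (ref count 4, used 2/4) -> match (matches: 4)
  'cold' -> in reference (ref count 3, used 2/3) -> match (matches: 5)
  'bear' -> not in reference -> no match (matches: 5)
  'cold' -> in reference (ref count 3, used 3/3) -> match (matches: 6)
  'farmer' -> ref count 1 already used up (1/1) -> clipped, no match (matches: 6)
  'cold' -> ref count 3 already used up (3/3) -> clipped, no match (matches: 6)
Clipped matches: 6, Candidate length: 10
Precision = 6/10 = 3/5

3/5


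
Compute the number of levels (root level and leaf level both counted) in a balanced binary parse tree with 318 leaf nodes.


In a balanced binary tree with n leaves the deepest leaf is ceil(log2(n)) edges below the root,
so counting node levels inclusive of root and leaves gives ceil(log2(n)) + 1 levels.
log2(318) = 8.3129
ceil(8.3129) = 9
levels = 9 + 1 = 10

10


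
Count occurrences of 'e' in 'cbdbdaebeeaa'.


Scanning 'cbdbdaebeeaa' for 'e':
  Position 6: 'e' -> MATCH (count: 1)
  Position 8: 'e' -> MATCH (count: 2)
  Position 9: 'e' -> MATCH (count: 3)
Total occurrences of 'e': 3

3


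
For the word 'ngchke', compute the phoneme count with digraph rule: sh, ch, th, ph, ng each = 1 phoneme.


Parsing 'ngchke' greedily, digraphs first:
  'ng' -> digraph (1 consonant phoneme) (phonemes so far: 1)
  'ch' -> digraph (1 consonant phoneme) (phonemes so far: 2)
  'k' -> consonant phoneme (phonemes so far: 3)
  'e' -> vowel phoneme (phonemes so far: 4)
Total phonemes: 4

4


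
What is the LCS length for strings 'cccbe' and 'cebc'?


DP table for LCS of 'cccbe' and 'cebc':
       c  e  b  c
    0  0  0  0  0
  c 0  1  1  1  1
  c 0  1  1  1  2
  c 0  1  1  1  2
  b 0  1  1  2  2
  e 0  1  2  2  2
LCS: 'cc'
LCS length = 2

2


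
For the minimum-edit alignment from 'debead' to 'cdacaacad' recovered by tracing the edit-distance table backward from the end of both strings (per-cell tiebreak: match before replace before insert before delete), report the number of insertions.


Edit distance = 6. Backtracking from cell (6, 9) with preference match > replace > insert > delete,
then listing the resulting alignment 'debead' -> 'cdacaacad' left to right:
  Step 1: insert 'c' [insertion #1]
  Step 2: keep 'd'
  Step 3: insert 'a' [insertion #2]
  Step 4: insert 'c' [insertion #3]
  Step 5: replace e->a
  Step 6: replace b->a
  Step 7: replace e->c
  Step 8: keep 'a'
  Step 9: keep 'd'
Total insertions: 3

3


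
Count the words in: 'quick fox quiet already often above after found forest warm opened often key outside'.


Counting words by splitting on spaces:
  Word 1: 'quick'
  Word 2: 'fox'
  Word 3: 'quiet'
  Word 4: 'already'
  Word 5: 'often'
  Word 6: 'above'
  Word 7: 'after'
  Word 8: 'found'
  Word 9: 'forest'
  Word 10: 'warm'
  Word 11: 'opened'
  Word 12: 'often'
  Word 13: 'key'
  Word 14: 'outside'
Total words: 14

14


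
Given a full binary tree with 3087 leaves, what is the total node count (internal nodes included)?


Leaf nodes (terminals): 3087
Internal nodes = n - 1 = 3087 - 1 = 3086
Total = leaves + internal = 3087 + 3086 = 6173

6173


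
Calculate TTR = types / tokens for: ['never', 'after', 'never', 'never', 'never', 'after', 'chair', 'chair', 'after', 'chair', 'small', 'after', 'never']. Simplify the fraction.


Tokens: 13
Unique types: ('after', 'chair', 'never', 'small') = 4
TTR = 4/13
Already in lowest terms.

4/13


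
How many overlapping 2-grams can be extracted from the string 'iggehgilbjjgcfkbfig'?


String 'iggehgilbjjgcfkbfig' has length L = 19.
Number of overlapping n-grams = L - n + 1
Substituting: 19 - 2 + 1 = 18

18


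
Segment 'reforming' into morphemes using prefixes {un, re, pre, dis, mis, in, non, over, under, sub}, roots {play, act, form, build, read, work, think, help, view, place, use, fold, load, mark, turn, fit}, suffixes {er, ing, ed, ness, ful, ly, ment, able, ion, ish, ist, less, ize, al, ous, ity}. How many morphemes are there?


Segmenting 'reforming' against the inventory:
  're' -> prefix (morpheme 1)
  'form' -> root (morpheme 2)
  'ing' -> suffix (morpheme 3)
Total morphemes: 3

3


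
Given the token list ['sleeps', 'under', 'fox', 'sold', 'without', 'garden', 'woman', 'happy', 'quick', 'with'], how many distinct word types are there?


Listing all tokens and tracking unique types:
  Token 1: 'sleeps' -> NEW (unique so far: 1)
  Token 2: 'under' -> NEW (unique so far: 2)
  Token 3: 'fox' -> NEW (unique so far: 3)
  Token 4: 'sold' -> NEW (unique so far: 4)
  Token 5: 'without' -> NEW (unique so far: 5)
  Token 6: 'garden' -> NEW (unique so far: 6)
  Token 7: 'woman' -> NEW (unique so far: 7)
  Token 8: 'happy' -> NEW (unique so far: 8)
  Token 9: 'quick' -> NEW (unique so far: 9)
  Token 10: 'with' -> NEW (unique so far: 10)
Unique types: ('fox', 'garden', 'happy', 'quick', 'sleeps', 'sold', 'under', 'with', 'without', 'woman')
Vocabulary size: 10

10


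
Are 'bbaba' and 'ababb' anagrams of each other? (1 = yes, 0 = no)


Sort characters of 'bbaba': 'aabbb'
Sort characters of 'ababb': 'aabbb'
Sorted forms match -> they ARE anagrams
Result: 1

1


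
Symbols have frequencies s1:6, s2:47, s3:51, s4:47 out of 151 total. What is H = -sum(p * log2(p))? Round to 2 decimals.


Computing entropy H = -sum(p_i * log2(p_i)):
  s1: p = 6/151 = 0.0397, -p*log2(p) = 0.1849
  s2: p = 47/151 = 0.3113, -p*log2(p) = 0.5241
  s3: p = 51/151 = 0.3377, -p*log2(p) = 0.5289
  s4: p = 47/151 = 0.3113, -p*log2(p) = 0.5241
H = sum of terms = 1.7620
Rounded to 2 decimals: 1.76

1.76


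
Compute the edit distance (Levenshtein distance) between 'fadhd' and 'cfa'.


Building DP table for s1='fadhd' (len 5) and s2='cfa' (len 3):
       c  f  a
    0  1  2  3
  f 1  1  1  2
  a 2  2  2  1
  d 3  3  3  2
  h 4  4  4  3
  d 5  5  5  4
Edit distance = dp[5][3] = 4

4


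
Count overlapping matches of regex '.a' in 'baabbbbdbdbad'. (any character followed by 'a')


Pattern: .a means any character followed by 'a'.
Scanning 'baabbbbdbdbad' position-by-position:
  Pos 0: window 'ba' -> MATCH
  Pos 1: window 'aa' -> MATCH
  Pos 2: window 'ab' -> no
  Pos 3: window 'bb' -> no
  Pos 4: window 'bb' -> no
  Pos 5: window 'bb' -> no
  Pos 6: window 'bd' -> no
  Pos 7: window 'db' -> no
  Pos 8: window 'bd' -> no
  Pos 9: window 'db' -> no
  Pos 10: window 'ba' -> MATCH
  Pos 11: window 'ad' -> no
  Pos 12: window 'd' -> no
Total matches: 3

3


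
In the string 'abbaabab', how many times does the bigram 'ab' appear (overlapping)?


Scanning 'abbaabab' for bigram 'ab':
  Position 0: 'ab' -> MATCH
  Position 1: 'bb' -> no
  Position 2: 'ba' -> no
  Position 3: 'aa' -> no
  Position 4: 'ab' -> MATCH
  Position 5: 'ba' -> no
  Position 6: 'ab' -> MATCH
Total matches: 3

3


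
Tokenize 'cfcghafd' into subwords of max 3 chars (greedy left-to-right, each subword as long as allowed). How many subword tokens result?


'cfcghafd' has 8 characters.
Chunking with max size 3:
  Chunk 1: 'cfc' (positions 0-2)
  Chunk 2: 'gha' (positions 3-5)
  Chunk 3: 'fd' (positions 6-7)
Total chunks: ceil(8 / 3) = 3

3


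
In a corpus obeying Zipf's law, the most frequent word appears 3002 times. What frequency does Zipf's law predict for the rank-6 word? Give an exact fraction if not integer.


Zipf's law: freq(rank) = f1 / rank
f1 = 3002, rank = 6
freq = 3002 / 6
GCD(3002, 6) = 2
Simplified: 1501/3

1501/3


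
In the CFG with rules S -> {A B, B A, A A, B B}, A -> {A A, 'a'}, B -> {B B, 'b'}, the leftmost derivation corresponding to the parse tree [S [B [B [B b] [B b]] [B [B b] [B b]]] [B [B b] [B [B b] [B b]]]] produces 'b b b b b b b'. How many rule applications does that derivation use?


Every bracketed nonterminal node [X ...] in the tree is produced by exactly one rule application.
Reading the tree off as a leftmost derivation:
  Step 1: S  =>  B B   (applied S -> B B)
  Step 2: B B  =>  B B B   (applied B -> B B)
  Step 3: B B B  =>  B B B B   (applied B -> B B)
  Step 4: B B B B  =>  b B B B   (applied B -> b)
  Step 5: b B B B  =>  b b B B   (applied B -> b)
  Step 6: b b B B  =>  b b B B B   (applied B -> B B)
  Step 7: b b B B B  =>  b b b B B   (applied B -> b)
  Step 8: b b b B B  =>  b b b b B   (applied B -> b)
  Step 9: b b b b B  =>  b b b b B B   (applied B -> B B)
  Step 10: b b b b B B  =>  b b b b b B   (applied B -> b)
  Step 11: b b b b b B  =>  b b b b b B B   (applied B -> B B)
  Step 12: b b b b b B B  =>  b b b b b b B   (applied B -> b)
  Step 13: b b b b b b B  =>  b b b b b b b   (applied B -> b)
Final yield: b b b b b b b
Total rewrite steps: 13

13


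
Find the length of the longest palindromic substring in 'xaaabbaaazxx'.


Scanning 'xaaabbaaazxx' for palindromic substrings.
Substring at positions 1-8: 'aaabbaaa'.
Check: reverse('aaabbaaa') = 'aaabbaaa' -> palindrome confirmed.
Neighbouring characters ('x' / 'z') break symmetry, so it cannot extend further.
No longer palindromic substring exists; longest length = 8

8


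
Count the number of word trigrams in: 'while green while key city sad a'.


Word trigrams from [7] words:
  Trigram 1: (while green while)
  Trigram 2: (green while key)
  Trigram 3: (while key city)
  Trigram 4: (key city sad)
  Trigram 5: (city sad a)
Total word trigrams: 7 - 2 = 5

5


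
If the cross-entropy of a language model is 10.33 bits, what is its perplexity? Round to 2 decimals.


Perplexity formula: PP = 2^H
H = 10.33
PP = 2^10.33
Decompose: 2^10.33 = 2^10 * 2^0.33
2^10 = 1024, 2^0.33 ~ 1.2570134
PP ~ 1024 * 1.2570134 = 1287.1817216
Rounded to 2 decimals: 1287.18

1287.18


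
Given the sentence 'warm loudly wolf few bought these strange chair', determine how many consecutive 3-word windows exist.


Word trigrams from [8] words:
  Trigram 1: (warm loudly wolf)
  Trigram 2: (loudly wolf few)
  Trigram 3: (wolf few bought)
  Trigram 4: (few bought these)
  Trigram 5: (bought these strange)
  Trigram 6: (these strange chair)
Total word trigrams: 8 - 2 = 6

6


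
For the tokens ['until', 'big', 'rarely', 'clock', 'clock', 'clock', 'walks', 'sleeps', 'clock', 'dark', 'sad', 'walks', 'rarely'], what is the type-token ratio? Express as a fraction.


Tokens: 13
Unique types: ('big', 'clock', 'dark', 'rarely', 'sad', 'sleeps', 'until', 'walks') = 8
TTR = 8/13
Already in lowest terms.

8/13


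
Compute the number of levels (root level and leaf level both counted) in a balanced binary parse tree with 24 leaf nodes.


In a balanced binary tree with n leaves the deepest leaf is ceil(log2(n)) edges below the root,
so counting node levels inclusive of root and leaves gives ceil(log2(n)) + 1 levels.
log2(24) = 4.5850
ceil(4.5850) = 5
levels = 5 + 1 = 6

6


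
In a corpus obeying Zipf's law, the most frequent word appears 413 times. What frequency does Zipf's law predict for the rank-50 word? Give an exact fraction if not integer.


Zipf's law: freq(rank) = f1 / rank
f1 = 413, rank = 50
freq = 413 / 50
GCD(413, 50) = 1
Simplified: 413/50

413/50


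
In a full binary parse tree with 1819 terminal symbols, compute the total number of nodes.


Leaf nodes (terminals): 1819
Internal nodes = n - 1 = 1819 - 1 = 1818
Total = leaves + internal = 1819 + 1818 = 3637

3637


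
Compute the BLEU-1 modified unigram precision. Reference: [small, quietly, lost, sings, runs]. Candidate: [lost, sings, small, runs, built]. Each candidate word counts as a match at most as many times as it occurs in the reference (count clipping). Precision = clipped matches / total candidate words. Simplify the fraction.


Reference word counts: {'lost': 1, 'quietly': 1, 'runs': 1, 'sings': 1, 'small': 1}
Checking each candidate word (with clipping):
  'lost' -> in reference (ref count 1, used 1/1) -> match (matches: 1)
  'sings' -> in reference (ref count 1, used 1/1) -> match (matches: 2)
  'small' -> in reference (ref count 1, used 1/1) -> match (matches: 3)
  'runs' -> in reference (ref count 1, used 1/1) -> match (matches: 4)
  'built' -> not in reference -> no match (matches: 4)
Clipped matches: 4, Candidate length: 5
Precision = 4/5

4/5


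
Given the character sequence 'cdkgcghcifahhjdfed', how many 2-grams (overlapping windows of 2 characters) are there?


String 'cdkgcghcifahhjdfed' has length L = 18.
Number of overlapping n-grams = L - n + 1
Substituting: 18 - 2 + 1 = 17

17


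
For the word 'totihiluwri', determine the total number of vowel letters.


Scanning each character of 'totihiluwri':
  Position 1: 't' -> consonant (running count: 0)
  Position 2: 'o' -> vowel (running count: 1)
  Position 3: 't' -> consonant (running count: 1)
  Position 4: 'i' -> vowel (running count: 2)
  Position 5: 'h' -> consonant (running count: 2)
  Position 6: 'i' -> vowel (running count: 3)
  Position 7: 'l' -> consonant (running count: 3)
  Position 8: 'u' -> vowel (running count: 4)
  Position 9: 'w' -> consonant (running count: 4)
  Position 10: 'r' -> consonant (running count: 4)
  Position 11: 'i' -> vowel (running count: 5)
Total vowels: 5

5


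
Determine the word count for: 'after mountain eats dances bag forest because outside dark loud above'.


Counting words by splitting on spaces:
  Word 1: 'after'
  Word 2: 'mountain'
  Word 3: 'eats'
  Word 4: 'dances'
  Word 5: 'bag'
  Word 6: 'forest'
  Word 7: 'because'
  Word 8: 'outside'
  Word 9: 'dark'
  Word 10: 'loud'
  Word 11: 'above'
Total words: 11

11


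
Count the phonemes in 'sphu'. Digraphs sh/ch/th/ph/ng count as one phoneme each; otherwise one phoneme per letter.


Parsing 'sphu' greedily, digraphs first:
  's' -> consonant phoneme (phonemes so far: 1)
  'ph' -> digraph (1 consonant phoneme) (phonemes so far: 2)
  'u' -> vowel phoneme (phonemes so far: 3)
Total phonemes: 3

3


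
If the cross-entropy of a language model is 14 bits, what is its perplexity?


Perplexity formula: PP = 2^H
H = 14
PP = 2^14
PP = 2^14 = 16384

16384


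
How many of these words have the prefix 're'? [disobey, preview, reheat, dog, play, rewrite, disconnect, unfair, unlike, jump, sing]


Checking each word for prefix 're':
  'disobey' -> no (count: 0)
  'preview' -> no (count: 0)
  'reheat' -> YES, starts with 're' (count: 1)
  'dog' -> no (count: 1)
  'play' -> no (count: 1)
  'rewrite' -> YES, starts with 're' (count: 2)
  'disconnect' -> no (count: 2)
  'unfair' -> no (count: 2)
  'unlike' -> no (count: 2)
  'jump' -> no (count: 2)
  'sing' -> no (count: 2)
Total with prefix 're': 2

2


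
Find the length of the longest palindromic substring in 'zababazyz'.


Scanning 'zababazyz' for palindromic substrings.
Substring at positions 0-6: 'zababaz'.
Check: reverse('zababaz') = 'zababaz' -> palindrome confirmed.
Neighbouring characters ('-' / 'y') break symmetry, so it cannot extend further.
No longer palindromic substring exists; longest length = 7

7
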